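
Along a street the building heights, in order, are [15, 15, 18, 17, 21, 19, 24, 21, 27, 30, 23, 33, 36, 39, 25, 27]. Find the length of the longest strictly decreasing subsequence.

Negate each value so 'decreasing' becomes 'increasing', then run patience tails on the negated sequence:
-15 → extends → [-15]
-15 → already a tail → [-15]
-18 → replaces -15 → [-18]
-17 → extends → [-18, -17]
-21 → replaces -18 → [-21, -17]
-19 → replaces -17 → [-21, -19]
-24 → replaces -21 → [-24, -19]
-21 → replaces -19 → [-24, -21]
-27 → replaces -24 → [-27, -21]
-30 → replaces -27 → [-30, -21]
-23 → replaces -21 → [-30, -23]
-33 → replaces -30 → [-33, -23]
-36 → replaces -33 → [-36, -23]
-39 → replaces -36 → [-39, -23]
-25 → replaces -23 → [-39, -25]
-27 → replaces -25 → [-39, -27]
Two tails, so the longest strictly decreasing subsequence of the original has length 2.

2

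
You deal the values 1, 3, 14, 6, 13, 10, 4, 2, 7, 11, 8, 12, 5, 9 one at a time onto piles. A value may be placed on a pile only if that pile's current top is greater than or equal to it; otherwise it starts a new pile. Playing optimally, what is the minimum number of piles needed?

Place each on the leftmost legal pile:
1 → new pile 1 (tops now [1])
3 → new pile 2 (tops now [1, 3])
14 → new pile 3 (tops now [1, 3, 14])
6 → pile 3 (tops now [1, 3, 6])
13 → new pile 4 (tops now [1, 3, 6, 13])
10 → pile 4 (tops now [1, 3, 6, 10])
4 → pile 3 (tops now [1, 3, 4, 10])
2 → pile 2 (tops now [1, 2, 4, 10])
7 → pile 4 (tops now [1, 2, 4, 7])
11 → new pile 5 (tops now [1, 2, 4, 7, 11])
8 → pile 5 (tops now [1, 2, 4, 7, 8])
12 → new pile 6 (tops now [1, 2, 4, 7, 8, 12])
5 → pile 4 (tops now [1, 2, 4, 5, 8, 12])
9 → pile 6 (tops now [1, 2, 4, 5, 8, 9])
Six piles.

6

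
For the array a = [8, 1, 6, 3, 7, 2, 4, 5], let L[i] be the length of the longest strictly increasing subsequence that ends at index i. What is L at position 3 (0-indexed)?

2

dp[i] = 1 + max{dp[j] : j<i, a[j]<a[i]} (or 1 if no such j):
i:     0 1 2 3 4 5 6 7
a[i]:  8 1 6 3 7 2 4 5
dp:    1 1 2 2 3 2 3 4
At index 3 the value is 2.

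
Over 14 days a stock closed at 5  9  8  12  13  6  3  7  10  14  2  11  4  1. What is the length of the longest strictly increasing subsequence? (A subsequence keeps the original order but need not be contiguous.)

Track the smallest tail for each achievable length (strict):
5 → extends → [5]
9 → extends → [5, 9]
8 → replaces 9 → [5, 8]
12 → extends → [5, 8, 12]
13 → extends → [5, 8, 12, 13]
6 → replaces 8 → [5, 6, 12, 13]
3 → replaces 5 → [3, 6, 12, 13]
7 → replaces 12 → [3, 6, 7, 13]
10 → replaces 13 → [3, 6, 7, 10]
14 → extends → [3, 6, 7, 10, 14]
2 → replaces 3 → [2, 6, 7, 10, 14]
11 → replaces 14 → [2, 6, 7, 10, 11]
4 → replaces 6 → [2, 4, 7, 10, 11]
1 → replaces 2 → [1, 4, 7, 10, 11]
Five tails, so the longest strictly increasing subsequence has length 5 (e.g. 5, 9, 12, 13, 14).

5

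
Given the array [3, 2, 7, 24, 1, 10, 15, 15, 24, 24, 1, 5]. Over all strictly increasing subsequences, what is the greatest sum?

Let S[i] be the best sum of a strictly increasing subsequence ending at i:
i:      1  2  3  4  5  6  7  8  9 10 11 12
a[i]:   3  2  7 24  1 10 15 15 24 24  1  5
S:      3  2 10 34  1 20 35 35 59 59  1  8
Maximum is 59 (e.g. 3 + 7 + 10 + 15 + 24).

59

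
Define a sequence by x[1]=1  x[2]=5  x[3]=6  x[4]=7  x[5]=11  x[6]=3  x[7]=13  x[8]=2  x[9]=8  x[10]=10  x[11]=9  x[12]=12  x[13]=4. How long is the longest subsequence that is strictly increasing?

7

Track the smallest tail for each achievable length (strict):
1 → extends → [1]
5 → extends → [1, 5]
6 → extends → [1, 5, 6]
7 → extends → [1, 5, 6, 7]
11 → extends → [1, 5, 6, 7, 11]
3 → replaces 5 → [1, 3, 6, 7, 11]
13 → extends → [1, 3, 6, 7, 11, 13]
2 → replaces 3 → [1, 2, 6, 7, 11, 13]
8 → replaces 11 → [1, 2, 6, 7, 8, 13]
10 → replaces 13 → [1, 2, 6, 7, 8, 10]
9 → replaces 10 → [1, 2, 6, 7, 8, 9]
12 → extends → [1, 2, 6, 7, 8, 9, 12]
4 → replaces 6 → [1, 2, 4, 7, 8, 9, 12]
Seven tails, so the longest strictly increasing subsequence has length 7 (e.g. 1, 5, 6, 7, 8, 10, 12).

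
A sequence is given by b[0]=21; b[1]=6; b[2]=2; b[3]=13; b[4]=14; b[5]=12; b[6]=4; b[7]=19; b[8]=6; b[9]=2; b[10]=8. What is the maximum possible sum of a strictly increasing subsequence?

Let S[i] be the best sum of a strictly increasing subsequence ending at i:
i:      0  1  2  3  4  5  6  7  8  9 10
b[i]:  21  6  2 13 14 12  4 19  6  2  8
S:     21  6  2 19 33 18  6 52 12  2 20
Maximum is 52 (e.g. 6 + 13 + 14 + 19).

52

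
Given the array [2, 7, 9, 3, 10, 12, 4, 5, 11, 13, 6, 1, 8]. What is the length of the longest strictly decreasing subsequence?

Negate each value so 'decreasing' becomes 'increasing', then run patience tails on the negated sequence:
-2 → extends → [-2]
-7 → replaces -2 → [-7]
-9 → replaces -7 → [-9]
-3 → extends → [-9, -3]
-10 → replaces -9 → [-10, -3]
-12 → replaces -10 → [-12, -3]
-4 → replaces -3 → [-12, -4]
-5 → replaces -4 → [-12, -5]
-11 → replaces -5 → [-12, -11]
-13 → replaces -12 → [-13, -11]
-6 → extends → [-13, -11, -6]
-1 → extends → [-13, -11, -6, -1]
-8 → replaces -6 → [-13, -11, -8, -1]
Four tails, so the longest strictly decreasing subsequence of the original has length 4.

4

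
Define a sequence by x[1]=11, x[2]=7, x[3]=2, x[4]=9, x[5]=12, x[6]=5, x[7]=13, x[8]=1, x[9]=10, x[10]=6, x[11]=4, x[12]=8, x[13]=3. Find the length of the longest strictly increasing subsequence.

Let dp[i] be the length of the longest such subsequence ending at index i:
i:      1  2  3  4  5  6  7  8  9 10 11 12 13
x[i]:  11  7  2  9 12  5 13  1 10  6  4  8  3
dp:     1  1  1  2  3  2  4  1  3  3  2  4  2
Maximum dp value is 4.

4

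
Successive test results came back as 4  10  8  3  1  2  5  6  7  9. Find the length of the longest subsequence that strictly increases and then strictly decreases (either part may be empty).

inc[i] = longest strictly increasing subsequence ending at i; dec[i] = longest strictly decreasing subsequence starting at i:
i:      1  2  3  4  5  6  7  8  9 10
a[i]:   4 10  8  3  1  2  5  6  7  9
inc:    1  2  2  1  1  2  3  4  5  6
dec:    3  4  3  2  1  1  1  1  1  1
Best peak at i=10 (value 9): inc=6, dec=1, length 6+1−1 = 6.

6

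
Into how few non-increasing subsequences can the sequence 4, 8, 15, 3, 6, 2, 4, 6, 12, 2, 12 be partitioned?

4

The minimum number of non-increasing subsequences covering a sequence equals the length of its longest strictly increasing subsequence.
LIS length is 4 (e.g. 3, 4, 6, 12), so 4 piles are needed.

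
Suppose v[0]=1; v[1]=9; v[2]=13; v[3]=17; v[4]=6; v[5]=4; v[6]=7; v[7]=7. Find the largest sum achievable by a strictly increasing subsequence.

Let S[i] be the best sum of a strictly increasing subsequence ending at i:
i:      0  1  2  3  4  5  6  7
v[i]:   1  9 13 17  6  4  7  7
S:      1 10 23 40  7  5 14 14
Maximum is 40 (e.g. 1 + 9 + 13 + 17).

40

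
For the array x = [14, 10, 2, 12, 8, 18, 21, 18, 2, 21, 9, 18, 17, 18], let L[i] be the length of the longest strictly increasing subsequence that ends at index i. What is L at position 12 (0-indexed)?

dp[i] = 1 + max{dp[j] : j<i, x[j]<x[i]} (or 1 if no such j):
i:      0  1  2  3  4  5  6  7  8  9 10 11 12 13
x[i]:  14 10  2 12  8 18 21 18  2 21  9 18 17 18
dp:     1  1  1  2  2  3  4  3  1  4  3  4  4  5
At index 12 the value is 4.

4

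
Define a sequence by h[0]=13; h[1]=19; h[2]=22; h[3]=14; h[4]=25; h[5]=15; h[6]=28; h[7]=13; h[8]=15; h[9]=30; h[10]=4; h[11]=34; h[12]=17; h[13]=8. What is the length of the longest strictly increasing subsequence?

7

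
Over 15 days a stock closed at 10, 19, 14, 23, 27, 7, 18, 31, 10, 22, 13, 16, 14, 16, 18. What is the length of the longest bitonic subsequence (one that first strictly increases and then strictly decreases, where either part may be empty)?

8

inc[i] = longest strictly increasing subsequence ending at i; dec[i] = longest strictly decreasing subsequence starting at i:
i:      1  2  3  4  5  6  7  8  9 10 11 12 13 14 15
a[i]:  10 19 14 23 27  7 18 31 10 22 13 16 14 16 18
inc:    1  2  2  3  4  1  3  5  2  4  3  4  4  5  6
dec:    2  4  2  4  4  1  3  4  1  3  1  2  1  1  1
Best peak at i=8 (value 31): inc=5, dec=4, length 5+4−1 = 8.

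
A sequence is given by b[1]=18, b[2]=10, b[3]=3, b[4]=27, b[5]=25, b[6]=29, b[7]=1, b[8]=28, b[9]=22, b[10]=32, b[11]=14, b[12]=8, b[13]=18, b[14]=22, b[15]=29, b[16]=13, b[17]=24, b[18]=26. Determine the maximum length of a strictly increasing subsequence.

Track the smallest tail for each achievable length (strict):
18 → extends → [18]
10 → replaces 18 → [10]
3 → replaces 10 → [3]
27 → extends → [3, 27]
25 → replaces 27 → [3, 25]
29 → extends → [3, 25, 29]
1 → replaces 3 → [1, 25, 29]
28 → replaces 29 → [1, 25, 28]
22 → replaces 25 → [1, 22, 28]
32 → extends → [1, 22, 28, 32]
14 → replaces 22 → [1, 14, 28, 32]
8 → replaces 14 → [1, 8, 28, 32]
18 → replaces 28 → [1, 8, 18, 32]
22 → replaces 32 → [1, 8, 18, 22]
29 → extends → [1, 8, 18, 22, 29]
13 → replaces 18 → [1, 8, 13, 22, 29]
24 → replaces 29 → [1, 8, 13, 22, 24]
26 → extends → [1, 8, 13, 22, 24, 26]
Six tails, so the longest strictly increasing subsequence has length 6 (e.g. 10, 14, 18, 22, 24, 26).

6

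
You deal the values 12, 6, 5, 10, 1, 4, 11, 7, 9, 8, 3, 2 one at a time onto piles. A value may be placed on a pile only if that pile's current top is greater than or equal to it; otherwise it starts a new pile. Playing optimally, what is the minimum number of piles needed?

The minimum number of non-increasing subsequences covering a sequence equals the length of its longest strictly increasing subsequence.
LIS length is 4 (e.g. 1, 4, 7, 9), so 4 piles are needed.

4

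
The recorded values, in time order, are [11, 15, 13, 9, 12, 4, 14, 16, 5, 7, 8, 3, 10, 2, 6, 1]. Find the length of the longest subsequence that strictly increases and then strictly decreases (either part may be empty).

8

inc[i] = longest strictly increasing subsequence ending at i; dec[i] = longest strictly decreasing subsequence starting at i:
i:      1  2  3  4  5  6  7  8  9 10 11 12 13 14 15 16
a[i]:  11 15 13  9 12  4 14 16  5  7  8  3 10  2  6  1
inc:    1  2  2  1  2  1  3  4  2  3  4  1  5  1  3  1
dec:    6  7  6  5  5  4  5  5  4  4  4  3  3  2  2  1
Best peak at i=2 (value 15): inc=2, dec=7, length 2+7−1 = 8.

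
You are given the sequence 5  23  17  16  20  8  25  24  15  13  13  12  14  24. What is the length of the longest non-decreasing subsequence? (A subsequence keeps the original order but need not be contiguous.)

Let dp[i] be the length of the longest such subsequence ending at index i:
i:      1  2  3  4  5  6  7  8  9 10 11 12 13 14
a[i]:   5 23 17 16 20  8 25 24 15 13 13 12 14 24
dp:     1  2  2  2  3  2  4  4  3  3  4  3  5  6
Maximum dp value is 6.

6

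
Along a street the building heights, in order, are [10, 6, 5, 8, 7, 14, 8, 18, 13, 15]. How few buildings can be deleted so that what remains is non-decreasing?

5

Fewest deletions = n − (longest non-decreasing subsequence).
Patience tails:
10 → extends → [10]
6 → replaces 10 → [6]
5 → replaces 6 → [5]
8 → extends → [5, 8]
7 → replaces 8 → [5, 7]
14 → extends → [5, 7, 14]
8 → replaces 14 → [5, 7, 8]
18 → extends → [5, 7, 8, 18]
13 → replaces 18 → [5, 7, 8, 13]
15 → extends → [5, 7, 8, 13, 15]
Longest non-decreasing subsequence has length 5, so deletions = 10 − 5 = 5.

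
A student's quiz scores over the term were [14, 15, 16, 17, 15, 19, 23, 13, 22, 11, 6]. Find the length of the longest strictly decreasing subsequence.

Let dp[i] be the longest strictly decreasing subsequence ending at i:
i:      1  2  3  4  5  6  7  8  9 10 11
a[i]:  14 15 16 17 15 19 23 13 22 11  6
dp:     1  1  1  1  2  1  1  3  2  4  5
Maximum is 5.

5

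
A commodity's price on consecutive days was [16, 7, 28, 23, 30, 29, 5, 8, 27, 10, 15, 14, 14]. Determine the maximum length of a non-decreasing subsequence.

5

Let dp[i] be the length of the longest such subsequence ending at index i:
i:      1  2  3  4  5  6  7  8  9 10 11 12 13
a[i]:  16  7 28 23 30 29  5  8 27 10 15 14 14
dp:     1  1  2  2  3  3  1  2  3  3  4  4  5
Maximum dp value is 5.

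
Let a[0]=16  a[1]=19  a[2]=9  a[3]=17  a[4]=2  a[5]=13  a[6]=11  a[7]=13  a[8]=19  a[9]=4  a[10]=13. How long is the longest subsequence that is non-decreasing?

Track the smallest tail for each achievable length (allowing ties):
16 → extends → [16]
19 → extends → [16, 19]
9 → replaces 16 → [9, 19]
17 → replaces 19 → [9, 17]
2 → replaces 9 → [2, 17]
13 → replaces 17 → [2, 13]
11 → replaces 13 → [2, 11]
13 → extends → [2, 11, 13]
19 → extends → [2, 11, 13, 19]
4 → replaces 11 → [2, 4, 13, 19]
13 → replaces 19 → [2, 4, 13, 13]
Four tails, so the longest non-decreasing subsequence has length 4 (e.g. 9, 13, 13, 19).

4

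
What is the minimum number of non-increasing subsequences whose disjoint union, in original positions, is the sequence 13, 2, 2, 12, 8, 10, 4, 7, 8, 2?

4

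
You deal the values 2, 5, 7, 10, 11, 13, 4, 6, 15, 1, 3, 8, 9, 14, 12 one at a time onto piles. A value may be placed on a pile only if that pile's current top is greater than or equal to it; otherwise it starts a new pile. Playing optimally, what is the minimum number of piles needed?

7

Place each on the leftmost legal pile:
2 → new pile 1 (tops now [2])
5 → new pile 2 (tops now [2, 5])
7 → new pile 3 (tops now [2, 5, 7])
10 → new pile 4 (tops now [2, 5, 7, 10])
11 → new pile 5 (tops now [2, 5, 7, 10, 11])
13 → new pile 6 (tops now [2, 5, 7, 10, 11, 13])
4 → pile 2 (tops now [2, 4, 7, 10, 11, 13])
6 → pile 3 (tops now [2, 4, 6, 10, 11, 13])
15 → new pile 7 (tops now [2, 4, 6, 10, 11, 13, 15])
1 → pile 1 (tops now [1, 4, 6, 10, 11, 13, 15])
3 → pile 2 (tops now [1, 3, 6, 10, 11, 13, 15])
8 → pile 4 (tops now [1, 3, 6, 8, 11, 13, 15])
9 → pile 5 (tops now [1, 3, 6, 8, 9, 13, 15])
14 → pile 7 (tops now [1, 3, 6, 8, 9, 13, 14])
12 → pile 6 (tops now [1, 3, 6, 8, 9, 12, 14])
Seven piles.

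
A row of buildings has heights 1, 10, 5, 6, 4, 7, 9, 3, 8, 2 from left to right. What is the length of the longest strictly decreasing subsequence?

Let dp[i] be the longest strictly decreasing subsequence ending at i:
i:      1  2  3  4  5  6  7  8  9 10
a[i]:   1 10  5  6  4  7  9  3  8  2
dp:     1  1  2  2  3  2  2  4  3  5
Maximum is 5.

5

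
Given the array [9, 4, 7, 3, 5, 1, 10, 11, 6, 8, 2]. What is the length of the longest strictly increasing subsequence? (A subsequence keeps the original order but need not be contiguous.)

Track the smallest tail for each achievable length (strict):
9 → extends → [9]
4 → replaces 9 → [4]
7 → extends → [4, 7]
3 → replaces 4 → [3, 7]
5 → replaces 7 → [3, 5]
1 → replaces 3 → [1, 5]
10 → extends → [1, 5, 10]
11 → extends → [1, 5, 10, 11]
6 → replaces 10 → [1, 5, 6, 11]
8 → replaces 11 → [1, 5, 6, 8]
2 → replaces 5 → [1, 2, 6, 8]
Four tails, so the longest strictly increasing subsequence has length 4 (e.g. 4, 7, 10, 11).

4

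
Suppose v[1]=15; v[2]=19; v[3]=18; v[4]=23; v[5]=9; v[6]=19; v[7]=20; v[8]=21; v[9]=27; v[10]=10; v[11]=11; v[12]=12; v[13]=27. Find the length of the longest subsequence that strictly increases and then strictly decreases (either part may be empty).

7

inc[i] = longest strictly increasing subsequence ending at i; dec[i] = longest strictly decreasing subsequence starting at i:
i:      1  2  3  4  5  6  7  8  9 10 11 12 13
v[i]:  15 19 18 23  9 19 20 21 27 10 11 12 27
inc:    1  2  2  3  1  3  4  5  6  2  3  4  6
dec:    2  3  2  3  1  2  2  2  2  1  1  1  1
Best peak at i=9 (value 27): inc=6, dec=2, length 6+2−1 = 7.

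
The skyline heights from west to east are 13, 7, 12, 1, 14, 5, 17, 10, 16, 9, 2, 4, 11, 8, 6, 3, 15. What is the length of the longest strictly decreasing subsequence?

Let dp[i] be the longest strictly decreasing subsequence ending at i:
i:      1  2  3  4  5  6  7  8  9 10 11 12 13 14 15 16 17
a[i]:  13  7 12  1 14  5 17 10 16  9  2  4 11  8  6  3 15
dp:     1  2  2  3  1  3  1  3  2  4  5  5  3  5  6  7  3
Maximum is 7.

7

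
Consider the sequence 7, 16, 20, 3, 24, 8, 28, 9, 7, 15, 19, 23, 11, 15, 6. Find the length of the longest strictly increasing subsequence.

Let dp[i] be the length of the longest such subsequence ending at index i:
i:      1  2  3  4  5  6  7  8  9 10 11 12 13 14 15
a[i]:   7 16 20  3 24  8 28  9  7 15 19 23 11 15  6
dp:     1  2  3  1  4  2  5  3  2  4  5  6  4  5  2
Maximum dp value is 6.

6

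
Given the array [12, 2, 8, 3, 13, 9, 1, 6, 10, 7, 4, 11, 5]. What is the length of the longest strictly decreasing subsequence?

Let dp[i] be the longest strictly decreasing subsequence ending at i:
i:      1  2  3  4  5  6  7  8  9 10 11 12 13
a[i]:  12  2  8  3 13  9  1  6 10  7  4 11  5
dp:     1  2  2  3  1  2  4  3  2  3  4  2  4
Maximum is 4.

4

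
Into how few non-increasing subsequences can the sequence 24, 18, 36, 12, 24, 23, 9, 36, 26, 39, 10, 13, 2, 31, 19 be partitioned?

4

Place each on the leftmost legal pile:
24 → new pile 1 (tops now [24])
18 → pile 1 (tops now [18])
36 → new pile 2 (tops now [18, 36])
12 → pile 1 (tops now [12, 36])
24 → pile 2 (tops now [12, 24])
23 → pile 2 (tops now [12, 23])
9 → pile 1 (tops now [9, 23])
36 → new pile 3 (tops now [9, 23, 36])
26 → pile 3 (tops now [9, 23, 26])
39 → new pile 4 (tops now [9, 23, 26, 39])
10 → pile 2 (tops now [9, 10, 26, 39])
13 → pile 3 (tops now [9, 10, 13, 39])
2 → pile 1 (tops now [2, 10, 13, 39])
31 → pile 4 (tops now [2, 10, 13, 31])
19 → pile 4 (tops now [2, 10, 13, 19])
Four piles.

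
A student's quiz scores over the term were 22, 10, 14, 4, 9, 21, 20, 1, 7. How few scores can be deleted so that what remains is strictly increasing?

Fewest deletions = n − (longest strictly increasing subsequence).
i:      1  2  3  4  5  6  7  8  9
a[i]:  22 10 14  4  9 21 20  1  7
dp:     1  1  2  1  2  3  3  1  2
max dp = 3, so deletions = 9 − 3 = 6.

6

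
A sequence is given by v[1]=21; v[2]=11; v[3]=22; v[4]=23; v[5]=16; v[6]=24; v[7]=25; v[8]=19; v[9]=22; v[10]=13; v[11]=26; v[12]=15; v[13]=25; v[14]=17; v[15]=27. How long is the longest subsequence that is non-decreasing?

Let dp[i] be the length of the longest such subsequence ending at index i:
i:      1  2  3  4  5  6  7  8  9 10 11 12 13 14 15
v[i]:  21 11 22 23 16 24 25 19 22 13 26 15 25 17 27
dp:     1  1  2  3  2  4  5  3  4  2  6  3  6  4  7
Maximum dp value is 7.

7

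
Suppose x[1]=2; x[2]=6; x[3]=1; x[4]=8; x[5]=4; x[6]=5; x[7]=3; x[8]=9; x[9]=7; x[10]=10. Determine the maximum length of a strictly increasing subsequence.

5

Track the smallest tail for each achievable length (strict):
2 → extends → [2]
6 → extends → [2, 6]
1 → replaces 2 → [1, 6]
8 → extends → [1, 6, 8]
4 → replaces 6 → [1, 4, 8]
5 → replaces 8 → [1, 4, 5]
3 → replaces 4 → [1, 3, 5]
9 → extends → [1, 3, 5, 9]
7 → replaces 9 → [1, 3, 5, 7]
10 → extends → [1, 3, 5, 7, 10]
Five tails, so the longest strictly increasing subsequence has length 5 (e.g. 2, 6, 8, 9, 10).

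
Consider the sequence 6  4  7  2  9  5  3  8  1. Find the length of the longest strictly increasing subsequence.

Let dp[i] be the length of the longest such subsequence ending at index i:
i:     1 2 3 4 5 6 7 8 9
a[i]:  6 4 7 2 9 5 3 8 1
dp:    1 1 2 1 3 2 2 3 1
Maximum dp value is 3.

3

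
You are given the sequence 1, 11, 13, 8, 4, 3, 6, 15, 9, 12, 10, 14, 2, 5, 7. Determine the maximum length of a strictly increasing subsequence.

Track the smallest tail for each achievable length (strict):
1 → extends → [1]
11 → extends → [1, 11]
13 → extends → [1, 11, 13]
8 → replaces 11 → [1, 8, 13]
4 → replaces 8 → [1, 4, 13]
3 → replaces 4 → [1, 3, 13]
6 → replaces 13 → [1, 3, 6]
15 → extends → [1, 3, 6, 15]
9 → replaces 15 → [1, 3, 6, 9]
12 → extends → [1, 3, 6, 9, 12]
10 → replaces 12 → [1, 3, 6, 9, 10]
14 → extends → [1, 3, 6, 9, 10, 14]
2 → replaces 3 → [1, 2, 6, 9, 10, 14]
5 → replaces 6 → [1, 2, 5, 9, 10, 14]
7 → replaces 9 → [1, 2, 5, 7, 10, 14]
Six tails, so the longest strictly increasing subsequence has length 6 (e.g. 1, 4, 6, 9, 12, 14).

6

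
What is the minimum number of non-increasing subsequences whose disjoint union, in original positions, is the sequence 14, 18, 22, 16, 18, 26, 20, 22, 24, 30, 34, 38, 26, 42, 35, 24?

Place each on the leftmost legal pile:
14 → new pile 1 (tops now [14])
18 → new pile 2 (tops now [14, 18])
22 → new pile 3 (tops now [14, 18, 22])
16 → pile 2 (tops now [14, 16, 22])
18 → pile 3 (tops now [14, 16, 18])
26 → new pile 4 (tops now [14, 16, 18, 26])
20 → pile 4 (tops now [14, 16, 18, 20])
22 → new pile 5 (tops now [14, 16, 18, 20, 22])
24 → new pile 6 (tops now [14, 16, 18, 20, 22, 24])
30 → new pile 7 (tops now [14, 16, 18, 20, 22, 24, 30])
34 → new pile 8 (tops now [14, 16, 18, 20, 22, 24, 30, 34])
38 → new pile 9 (tops now [14, 16, 18, 20, 22, 24, 30, 34, 38])
26 → pile 7 (tops now [14, 16, 18, 20, 22, 24, 26, 34, 38])
42 → new pile 10 (tops now [14, 16, 18, 20, 22, 24, 26, 34, 38, 42])
35 → pile 9 (tops now [14, 16, 18, 20, 22, 24, 26, 34, 35, 42])
24 → pile 6 (tops now [14, 16, 18, 20, 22, 24, 26, 34, 35, 42])
Ten piles.

10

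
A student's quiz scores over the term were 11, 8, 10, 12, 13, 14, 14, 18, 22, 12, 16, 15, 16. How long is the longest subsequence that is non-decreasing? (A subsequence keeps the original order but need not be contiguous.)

8

Let dp[i] be the length of the longest such subsequence ending at index i:
i:      1  2  3  4  5  6  7  8  9 10 11 12 13
a[i]:  11  8 10 12 13 14 14 18 22 12 16 15 16
dp:     1  1  2  3  4  5  6  7  8  4  7  7  8
Maximum dp value is 8.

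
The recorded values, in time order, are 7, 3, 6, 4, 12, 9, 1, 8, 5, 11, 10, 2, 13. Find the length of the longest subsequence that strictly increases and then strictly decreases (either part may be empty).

7

inc[i] = longest strictly increasing subsequence ending at i; dec[i] = longest strictly decreasing subsequence starting at i:
i:      1  2  3  4  5  6  7  8  9 10 11 12 13
a[i]:   7  3  6  4 12  9  1  8  5 11 10  2 13
inc:    1  1  2  2  3  3  1  3  3  4  4  2  5
dec:    4  2  3  2  5  4  1  3  2  3  2  1  1
Best peak at i=5 (value 12): inc=3, dec=5, length 3+5−1 = 7.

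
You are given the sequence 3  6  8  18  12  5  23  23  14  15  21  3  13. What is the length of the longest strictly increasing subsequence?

Track the smallest tail for each achievable length (strict):
3 → extends → [3]
6 → extends → [3, 6]
8 → extends → [3, 6, 8]
18 → extends → [3, 6, 8, 18]
12 → replaces 18 → [3, 6, 8, 12]
5 → replaces 6 → [3, 5, 8, 12]
23 → extends → [3, 5, 8, 12, 23]
23 → already a tail → [3, 5, 8, 12, 23]
14 → replaces 23 → [3, 5, 8, 12, 14]
15 → extends → [3, 5, 8, 12, 14, 15]
21 → extends → [3, 5, 8, 12, 14, 15, 21]
3 → already a tail → [3, 5, 8, 12, 14, 15, 21]
13 → replaces 14 → [3, 5, 8, 12, 13, 15, 21]
Seven tails, so the longest strictly increasing subsequence has length 7 (e.g. 3, 6, 8, 12, 14, 15, 21).

7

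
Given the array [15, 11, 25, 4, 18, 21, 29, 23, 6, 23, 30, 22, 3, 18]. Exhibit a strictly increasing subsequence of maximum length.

15, 18, 21, 29, 30

Patience tails give the LIS length; then backtrack through the dp parents:
15 → extends → [15]
11 → replaces 15 → [11]
25 → extends → [11, 25]
4 → replaces 11 → [4, 25]
18 → replaces 25 → [4, 18]
21 → extends → [4, 18, 21]
29 → extends → [4, 18, 21, 29]
23 → replaces 29 → [4, 18, 21, 23]
6 → replaces 18 → [4, 6, 21, 23]
23 → already a tail → [4, 6, 21, 23]
30 → extends → [4, 6, 21, 23, 30]
22 → replaces 23 → [4, 6, 21, 22, 30]
3 → replaces 4 → [3, 6, 21, 22, 30]
18 → replaces 21 → [3, 6, 18, 22, 30]
Length 5; one witness is 15, 18, 21, 29, 30.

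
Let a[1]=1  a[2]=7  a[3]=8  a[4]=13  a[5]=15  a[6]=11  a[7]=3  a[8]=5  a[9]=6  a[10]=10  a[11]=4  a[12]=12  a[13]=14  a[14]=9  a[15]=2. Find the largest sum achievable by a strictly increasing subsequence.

Let S[i] be the best sum of a strictly increasing subsequence ending at i:
i:      1  2  3  4  5  6  7  8  9 10 11 12 13 14 15
a[i]:   1  7  8 13 15 11  3  5  6 10  4 12 14  9  2
S:      1  8 16 29 44 27  4  9 15 26  8 39 53 25  3
Maximum is 53 (e.g. 1 + 7 + 8 + 11 + 12 + 14).

53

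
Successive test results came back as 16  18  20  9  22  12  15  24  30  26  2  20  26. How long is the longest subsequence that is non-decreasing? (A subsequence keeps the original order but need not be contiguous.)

Let dp[i] be the length of the longest such subsequence ending at index i:
i:      1  2  3  4  5  6  7  8  9 10 11 12 13
a[i]:  16 18 20  9 22 12 15 24 30 26  2 20 26
dp:     1  2  3  1  4  2  3  5  6  6  1  4  7
Maximum dp value is 7.

7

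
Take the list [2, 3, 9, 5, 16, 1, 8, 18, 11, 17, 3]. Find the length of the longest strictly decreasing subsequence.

3

Let dp[i] be the longest strictly decreasing subsequence ending at i:
i:      1  2  3  4  5  6  7  8  9 10 11
a[i]:   2  3  9  5 16  1  8 18 11 17  3
dp:     1  1  1  2  1  3  2  1  2  2  3
Maximum is 3.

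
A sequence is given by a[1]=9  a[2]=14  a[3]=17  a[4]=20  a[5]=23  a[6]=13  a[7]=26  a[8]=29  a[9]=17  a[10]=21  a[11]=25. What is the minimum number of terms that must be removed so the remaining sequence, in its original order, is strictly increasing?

4

Fewest deletions = n − (longest strictly increasing subsequence).
Patience tails:
9 → extends → [9]
14 → extends → [9, 14]
17 → extends → [9, 14, 17]
20 → extends → [9, 14, 17, 20]
23 → extends → [9, 14, 17, 20, 23]
13 → replaces 14 → [9, 13, 17, 20, 23]
26 → extends → [9, 13, 17, 20, 23, 26]
29 → extends → [9, 13, 17, 20, 23, 26, 29]
17 → already a tail → [9, 13, 17, 20, 23, 26, 29]
21 → replaces 23 → [9, 13, 17, 20, 21, 26, 29]
25 → replaces 26 → [9, 13, 17, 20, 21, 25, 29]
Longest strictly increasing subsequence has length 7, so deletions = 11 − 7 = 4.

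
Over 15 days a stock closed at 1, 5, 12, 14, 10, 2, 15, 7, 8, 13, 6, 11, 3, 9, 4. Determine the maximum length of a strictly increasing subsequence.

5

Track the smallest tail for each achievable length (strict):
1 → extends → [1]
5 → extends → [1, 5]
12 → extends → [1, 5, 12]
14 → extends → [1, 5, 12, 14]
10 → replaces 12 → [1, 5, 10, 14]
2 → replaces 5 → [1, 2, 10, 14]
15 → extends → [1, 2, 10, 14, 15]
7 → replaces 10 → [1, 2, 7, 14, 15]
8 → replaces 14 → [1, 2, 7, 8, 15]
13 → replaces 15 → [1, 2, 7, 8, 13]
6 → replaces 7 → [1, 2, 6, 8, 13]
11 → replaces 13 → [1, 2, 6, 8, 11]
3 → replaces 6 → [1, 2, 3, 8, 11]
9 → replaces 11 → [1, 2, 3, 8, 9]
4 → replaces 8 → [1, 2, 3, 4, 9]
Five tails, so the longest strictly increasing subsequence has length 5 (e.g. 1, 5, 12, 14, 15).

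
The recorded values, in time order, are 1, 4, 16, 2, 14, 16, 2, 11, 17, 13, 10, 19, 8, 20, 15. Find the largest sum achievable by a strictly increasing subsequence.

91

Let S[i] be the best sum of a strictly increasing subsequence ending at i:
i:      1  2  3  4  5  6  7  8  9 10 11 12 13 14 15
a[i]:   1  4 16  2 14 16  2 11 17 13 10 19  8 20 15
S:      1  5 21  3 19 35  3 16 52 29 15 71 13 91 44
Maximum is 91 (e.g. 1 + 4 + 14 + 16 + 17 + 19 + 20).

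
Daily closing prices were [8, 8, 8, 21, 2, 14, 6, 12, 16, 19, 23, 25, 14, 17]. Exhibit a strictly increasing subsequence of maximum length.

Patience tails give the LIS length; then backtrack through the dp parents:
8 → extends → [8]
8 → already a tail → [8]
8 → already a tail → [8]
21 → extends → [8, 21]
2 → replaces 8 → [2, 21]
14 → replaces 21 → [2, 14]
6 → replaces 14 → [2, 6]
12 → extends → [2, 6, 12]
16 → extends → [2, 6, 12, 16]
19 → extends → [2, 6, 12, 16, 19]
23 → extends → [2, 6, 12, 16, 19, 23]
25 → extends → [2, 6, 12, 16, 19, 23, 25]
14 → replaces 16 → [2, 6, 12, 14, 19, 23, 25]
17 → replaces 19 → [2, 6, 12, 14, 17, 23, 25]
Length 7; one witness is 2, 6, 12, 16, 19, 23, 25.

2, 6, 12, 16, 19, 23, 25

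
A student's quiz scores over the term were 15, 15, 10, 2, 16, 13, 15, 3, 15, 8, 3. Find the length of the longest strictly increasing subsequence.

Let dp[i] be the length of the longest such subsequence ending at index i:
i:      1  2  3  4  5  6  7  8  9 10 11
a[i]:  15 15 10  2 16 13 15  3 15  8  3
dp:     1  1  1  1  2  2  3  2  3  3  2
Maximum dp value is 3.

3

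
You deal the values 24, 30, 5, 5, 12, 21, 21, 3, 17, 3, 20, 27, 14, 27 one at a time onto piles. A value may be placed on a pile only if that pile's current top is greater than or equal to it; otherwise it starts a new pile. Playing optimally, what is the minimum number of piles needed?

5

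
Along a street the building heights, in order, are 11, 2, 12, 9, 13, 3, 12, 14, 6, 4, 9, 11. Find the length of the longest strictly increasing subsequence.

Track the smallest tail for each achievable length (strict):
11 → extends → [11]
2 → replaces 11 → [2]
12 → extends → [2, 12]
9 → replaces 12 → [2, 9]
13 → extends → [2, 9, 13]
3 → replaces 9 → [2, 3, 13]
12 → replaces 13 → [2, 3, 12]
14 → extends → [2, 3, 12, 14]
6 → replaces 12 → [2, 3, 6, 14]
4 → replaces 6 → [2, 3, 4, 14]
9 → replaces 14 → [2, 3, 4, 9]
11 → extends → [2, 3, 4, 9, 11]
Five tails, so the longest strictly increasing subsequence has length 5 (e.g. 2, 3, 6, 9, 11).

5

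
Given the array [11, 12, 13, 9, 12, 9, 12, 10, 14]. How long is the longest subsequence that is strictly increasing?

Track the smallest tail for each achievable length (strict):
11 → extends → [11]
12 → extends → [11, 12]
13 → extends → [11, 12, 13]
9 → replaces 11 → [9, 12, 13]
12 → already a tail → [9, 12, 13]
9 → already a tail → [9, 12, 13]
12 → already a tail → [9, 12, 13]
10 → replaces 12 → [9, 10, 13]
14 → extends → [9, 10, 13, 14]
Four tails, so the longest strictly increasing subsequence has length 4 (e.g. 11, 12, 13, 14).

4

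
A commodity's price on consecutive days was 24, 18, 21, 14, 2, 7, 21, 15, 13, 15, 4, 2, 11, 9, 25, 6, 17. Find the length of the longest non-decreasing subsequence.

5

Let dp[i] be the length of the longest such subsequence ending at index i:
i:      1  2  3  4  5  6  7  8  9 10 11 12 13 14 15 16 17
a[i]:  24 18 21 14  2  7 21 15 13 15  4  2 11  9 25  6 17
dp:     1  1  2  1  1  2  3  3  3  4  2  2  3  3  5  3  5
Maximum dp value is 5.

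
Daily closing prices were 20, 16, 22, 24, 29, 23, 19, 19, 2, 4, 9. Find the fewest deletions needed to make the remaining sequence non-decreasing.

Fewest deletions = n − (longest non-decreasing subsequence).
Patience tails:
20 → extends → [20]
16 → replaces 20 → [16]
22 → extends → [16, 22]
24 → extends → [16, 22, 24]
29 → extends → [16, 22, 24, 29]
23 → replaces 24 → [16, 22, 23, 29]
19 → replaces 22 → [16, 19, 23, 29]
19 → replaces 23 → [16, 19, 19, 29]
2 → replaces 16 → [2, 19, 19, 29]
4 → replaces 19 → [2, 4, 19, 29]
9 → replaces 19 → [2, 4, 9, 29]
Longest non-decreasing subsequence has length 4, so deletions = 11 − 4 = 7.

7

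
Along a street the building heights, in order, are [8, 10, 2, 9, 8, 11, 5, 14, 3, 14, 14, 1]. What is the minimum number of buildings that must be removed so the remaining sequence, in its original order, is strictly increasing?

8

Fewest deletions = n − (longest strictly increasing subsequence).
Patience tails:
8 → extends → [8]
10 → extends → [8, 10]
2 → replaces 8 → [2, 10]
9 → replaces 10 → [2, 9]
8 → replaces 9 → [2, 8]
11 → extends → [2, 8, 11]
5 → replaces 8 → [2, 5, 11]
14 → extends → [2, 5, 11, 14]
3 → replaces 5 → [2, 3, 11, 14]
14 → already a tail → [2, 3, 11, 14]
14 → already a tail → [2, 3, 11, 14]
1 → replaces 2 → [1, 3, 11, 14]
Longest strictly increasing subsequence has length 4, so deletions = 12 − 4 = 8.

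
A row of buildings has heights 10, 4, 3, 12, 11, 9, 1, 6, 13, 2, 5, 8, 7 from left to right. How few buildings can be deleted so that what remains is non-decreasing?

Fewest deletions = n − (longest non-decreasing subsequence).
i:      1  2  3  4  5  6  7  8  9 10 11 12 13
a[i]:  10  4  3 12 11  9  1  6 13  2  5  8  7
dp:     1  1  1  2  2  2  1  2  3  2  3  4  4
max dp = 4, so deletions = 13 − 4 = 9.

9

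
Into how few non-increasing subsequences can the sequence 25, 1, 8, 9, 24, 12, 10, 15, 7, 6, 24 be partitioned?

Place each on the leftmost legal pile:
25 → new pile 1 (tops now [25])
1 → pile 1 (tops now [1])
8 → new pile 2 (tops now [1, 8])
9 → new pile 3 (tops now [1, 8, 9])
24 → new pile 4 (tops now [1, 8, 9, 24])
12 → pile 4 (tops now [1, 8, 9, 12])
10 → pile 4 (tops now [1, 8, 9, 10])
15 → new pile 5 (tops now [1, 8, 9, 10, 15])
7 → pile 2 (tops now [1, 7, 9, 10, 15])
6 → pile 2 (tops now [1, 6, 9, 10, 15])
24 → new pile 6 (tops now [1, 6, 9, 10, 15, 24])
Six piles.

6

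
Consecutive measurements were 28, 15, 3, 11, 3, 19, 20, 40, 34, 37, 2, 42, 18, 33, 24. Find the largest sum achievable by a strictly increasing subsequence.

Let S[i] be the best sum of a strictly increasing subsequence ending at i:
i:       1   2   3   4   5   6   7   8   9  10  11  12  13  14  15
a[i]:   28  15   3  11   3  19  20  40  34  37   2  42  18  33  24
S:      28  15   3  14   3  34  54  94  88 125   2 167  33  87  78
Maximum is 167 (e.g. 15 + 19 + 20 + 34 + 37 + 42).

167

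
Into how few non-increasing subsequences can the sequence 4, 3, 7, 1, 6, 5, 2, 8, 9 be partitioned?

4

The minimum number of non-increasing subsequences covering a sequence equals the length of its longest strictly increasing subsequence.
LIS length is 4 (e.g. 4, 7, 8, 9), so 4 piles are needed.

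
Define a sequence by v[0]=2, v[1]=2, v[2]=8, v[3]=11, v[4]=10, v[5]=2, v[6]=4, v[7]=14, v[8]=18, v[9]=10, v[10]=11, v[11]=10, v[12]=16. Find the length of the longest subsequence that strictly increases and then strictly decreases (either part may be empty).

inc[i] = longest strictly increasing subsequence ending at i; dec[i] = longest strictly decreasing subsequence starting at i:
i:      0  1  2  3  4  5  6  7  8  9 10 11 12
v[i]:   2  2  8 11 10  2  4 14 18 10 11 10 16
inc:    1  1  2  3  3  1  2  4  5  3  4  3  5
dec:    1  1  2  3  2  1  1  3  3  1  2  1  1
Best peak at i=8 (value 18): inc=5, dec=3, length 5+3−1 = 7.

7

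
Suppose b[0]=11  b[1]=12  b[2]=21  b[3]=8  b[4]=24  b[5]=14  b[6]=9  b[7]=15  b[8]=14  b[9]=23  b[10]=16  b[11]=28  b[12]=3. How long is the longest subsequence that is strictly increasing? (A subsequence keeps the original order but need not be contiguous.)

Let dp[i] be the length of the longest such subsequence ending at index i:
i:      0  1  2  3  4  5  6  7  8  9 10 11 12
b[i]:  11 12 21  8 24 14  9 15 14 23 16 28  3
dp:     1  2  3  1  4  3  2  4  3  5  5  6  1
Maximum dp value is 6.

6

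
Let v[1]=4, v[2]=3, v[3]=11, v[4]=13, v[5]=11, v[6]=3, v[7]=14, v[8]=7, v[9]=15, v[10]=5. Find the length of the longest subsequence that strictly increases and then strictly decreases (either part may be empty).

6

inc[i] = longest strictly increasing subsequence ending at i; dec[i] = longest strictly decreasing subsequence starting at i:
i:      1  2  3  4  5  6  7  8  9 10
v[i]:   4  3 11 13 11  3 14  7 15  5
inc:    1  1  2  3  2  1  4  2  5  2
dec:    2  1  3  4  3  1  3  2  2  1
Best peak at i=4 (value 13): inc=3, dec=4, length 3+4−1 = 6.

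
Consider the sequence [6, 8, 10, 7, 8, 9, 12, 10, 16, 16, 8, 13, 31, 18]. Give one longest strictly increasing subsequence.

6, 7, 8, 9, 12, 16, 31

Patience tails give the LIS length; then backtrack through the dp parents:
6 → extends → [6]
8 → extends → [6, 8]
10 → extends → [6, 8, 10]
7 → replaces 8 → [6, 7, 10]
8 → replaces 10 → [6, 7, 8]
9 → extends → [6, 7, 8, 9]
12 → extends → [6, 7, 8, 9, 12]
10 → replaces 12 → [6, 7, 8, 9, 10]
16 → extends → [6, 7, 8, 9, 10, 16]
16 → already a tail → [6, 7, 8, 9, 10, 16]
8 → already a tail → [6, 7, 8, 9, 10, 16]
13 → replaces 16 → [6, 7, 8, 9, 10, 13]
31 → extends → [6, 7, 8, 9, 10, 13, 31]
18 → replaces 31 → [6, 7, 8, 9, 10, 13, 18]
Length 7; one witness is 6, 7, 8, 9, 12, 16, 31.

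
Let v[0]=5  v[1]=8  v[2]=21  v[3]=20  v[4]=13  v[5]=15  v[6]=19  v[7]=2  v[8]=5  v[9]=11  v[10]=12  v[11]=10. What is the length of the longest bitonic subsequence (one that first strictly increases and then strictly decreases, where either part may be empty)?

inc[i] = longest strictly increasing subsequence ending at i; dec[i] = longest strictly decreasing subsequence starting at i:
i:      0  1  2  3  4  5  6  7  8  9 10 11
v[i]:   5  8 21 20 13 15 19  2  5 11 12 10
inc:    1  2  3  3  3  4  5  1  2  3  4  3
dec:    2  2  5  4  3  3  3  1  1  2  2  1
Best peak at i=2 (value 21): inc=3, dec=5, length 3+5−1 = 7.

7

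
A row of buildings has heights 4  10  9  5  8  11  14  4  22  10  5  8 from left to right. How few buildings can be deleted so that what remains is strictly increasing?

6

Fewest deletions = n − (longest strictly increasing subsequence).
i:      1  2  3  4  5  6  7  8  9 10 11 12
a[i]:   4 10  9  5  8 11 14  4 22 10  5  8
dp:     1  2  2  2  3  4  5  1  6  4  2  3
max dp = 6, so deletions = 12 − 6 = 6.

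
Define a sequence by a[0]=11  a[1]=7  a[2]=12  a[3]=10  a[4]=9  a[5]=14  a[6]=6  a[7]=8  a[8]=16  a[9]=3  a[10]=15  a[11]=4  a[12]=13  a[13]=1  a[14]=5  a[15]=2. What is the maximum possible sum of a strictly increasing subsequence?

Let S[i] be the best sum of a strictly increasing subsequence ending at i:
i:      0  1  2  3  4  5  6  7  8  9 10 11 12 13 14 15
a[i]:  11  7 12 10  9 14  6  8 16  3 15  4 13  1  5  2
S:     11  7 23 17 16 37  6 15 53  3 52  7 36  1 12  3
Maximum is 53 (e.g. 11 + 12 + 14 + 16).

53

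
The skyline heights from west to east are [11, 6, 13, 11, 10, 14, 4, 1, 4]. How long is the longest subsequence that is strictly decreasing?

Negate each value so 'decreasing' becomes 'increasing', then run patience tails on the negated sequence:
-11 → extends → [-11]
-6 → extends → [-11, -6]
-13 → replaces -11 → [-13, -6]
-11 → replaces -6 → [-13, -11]
-10 → extends → [-13, -11, -10]
-14 → replaces -13 → [-14, -11, -10]
-4 → extends → [-14, -11, -10, -4]
-1 → extends → [-14, -11, -10, -4, -1]
-4 → already a tail → [-14, -11, -10, -4, -1]
Five tails, so the longest strictly decreasing subsequence of the original has length 5.

5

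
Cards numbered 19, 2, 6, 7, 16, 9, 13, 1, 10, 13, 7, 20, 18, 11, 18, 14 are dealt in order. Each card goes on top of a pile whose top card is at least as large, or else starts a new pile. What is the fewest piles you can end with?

7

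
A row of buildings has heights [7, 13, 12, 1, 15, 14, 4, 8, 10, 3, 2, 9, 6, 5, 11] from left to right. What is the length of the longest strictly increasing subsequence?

5

Let dp[i] be the length of the longest such subsequence ending at index i:
i:      1  2  3  4  5  6  7  8  9 10 11 12 13 14 15
a[i]:   7 13 12  1 15 14  4  8 10  3  2  9  6  5 11
dp:     1  2  2  1  3  3  2  3  4  2  2  4  3  3  5
Maximum dp value is 5.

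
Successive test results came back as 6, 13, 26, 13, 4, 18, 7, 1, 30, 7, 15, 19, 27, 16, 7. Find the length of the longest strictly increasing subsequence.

Let dp[i] be the length of the longest such subsequence ending at index i:
i:      1  2  3  4  5  6  7  8  9 10 11 12 13 14 15
a[i]:   6 13 26 13  4 18  7  1 30  7 15 19 27 16  7
dp:     1  2  3  2  1  3  2  1  4  2  3  4  5  4  2
Maximum dp value is 5.

5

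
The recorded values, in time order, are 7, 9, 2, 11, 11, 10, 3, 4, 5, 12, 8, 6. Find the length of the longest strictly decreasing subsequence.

4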